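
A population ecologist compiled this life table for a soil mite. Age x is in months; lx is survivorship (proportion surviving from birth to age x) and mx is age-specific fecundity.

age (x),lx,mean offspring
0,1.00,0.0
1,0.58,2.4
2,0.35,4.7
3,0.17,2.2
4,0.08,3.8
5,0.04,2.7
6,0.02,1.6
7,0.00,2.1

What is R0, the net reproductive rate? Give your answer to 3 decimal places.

3.855

lx·mx by age: 0, 1.392, 1.645, 0.374, 0.304, 0.108, 0.032, 0
R0 = Σ lx·mx = 3.855 → 3.855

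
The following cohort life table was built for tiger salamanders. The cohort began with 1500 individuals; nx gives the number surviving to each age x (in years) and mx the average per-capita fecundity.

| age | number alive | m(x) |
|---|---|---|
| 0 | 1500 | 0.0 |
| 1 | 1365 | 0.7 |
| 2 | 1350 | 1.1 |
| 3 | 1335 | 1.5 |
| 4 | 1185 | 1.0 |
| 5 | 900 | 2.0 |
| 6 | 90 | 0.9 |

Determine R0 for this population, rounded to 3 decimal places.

5.006

lx = nx/n0 = nx/1500: 1, 0.91, 0.9, 0.89, 0.79, 0.6, 0.06
lx·mx by age: 0, 0.637, 0.99, 1.335, 0.79, 1.2, 0.054
R0 = Σ lx·mx = 5.006 → 5.006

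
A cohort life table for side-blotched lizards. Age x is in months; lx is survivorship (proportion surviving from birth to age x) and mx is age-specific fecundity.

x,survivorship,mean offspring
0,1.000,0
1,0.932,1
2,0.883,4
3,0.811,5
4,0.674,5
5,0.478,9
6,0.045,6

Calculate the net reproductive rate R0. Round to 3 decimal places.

lx·mx by age: 0, 0.932, 3.532, 4.055, 3.37, 4.302, 0.27
R0 = Σ lx·mx = 16.461 → 16.461

16.461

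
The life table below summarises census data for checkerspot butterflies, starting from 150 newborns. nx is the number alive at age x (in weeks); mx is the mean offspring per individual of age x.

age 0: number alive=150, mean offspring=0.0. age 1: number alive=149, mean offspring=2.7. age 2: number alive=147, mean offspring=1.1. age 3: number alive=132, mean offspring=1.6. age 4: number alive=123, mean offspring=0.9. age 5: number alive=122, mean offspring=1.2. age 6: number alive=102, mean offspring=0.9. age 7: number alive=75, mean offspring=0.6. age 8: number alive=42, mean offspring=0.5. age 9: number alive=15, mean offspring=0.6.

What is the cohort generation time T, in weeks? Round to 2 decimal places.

3.04

lx = nx/n0 = nx/150: 1, 0.99333…, 0.98, 0.88, 0.82, 0.81333…, 0.68, 0.5, 0.28, 0.1
lx·mx: 0, 2.682…, 1.078, 1.408, 0.738, 0.976…, 0.612, 0.3, 0.14, 0.06 → R0 = 7.994…
x·lx·mx: 0, 2.682…, 2.156, 4.224, 2.952, 4.88…, 3.672, 2.1, 1.12, 0.54 → Σ = 24.326…
T = 24.326… / 7.994… = 3.043032… → 3.04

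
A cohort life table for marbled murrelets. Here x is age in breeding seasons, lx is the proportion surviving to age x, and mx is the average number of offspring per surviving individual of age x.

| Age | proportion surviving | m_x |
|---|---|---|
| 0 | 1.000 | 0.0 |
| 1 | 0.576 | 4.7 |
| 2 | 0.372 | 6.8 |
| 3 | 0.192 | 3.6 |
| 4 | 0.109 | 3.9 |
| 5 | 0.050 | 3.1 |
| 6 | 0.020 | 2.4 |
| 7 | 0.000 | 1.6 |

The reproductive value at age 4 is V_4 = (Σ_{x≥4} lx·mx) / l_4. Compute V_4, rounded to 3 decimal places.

5.762

lx·mx for x ≥ 4: 0.4251, 0.155, 0.048, 0 → sum = 0.6281
V_4 = 0.6281 / l_4 = 0.6281 / 0.109 = 5.762385… → 5.762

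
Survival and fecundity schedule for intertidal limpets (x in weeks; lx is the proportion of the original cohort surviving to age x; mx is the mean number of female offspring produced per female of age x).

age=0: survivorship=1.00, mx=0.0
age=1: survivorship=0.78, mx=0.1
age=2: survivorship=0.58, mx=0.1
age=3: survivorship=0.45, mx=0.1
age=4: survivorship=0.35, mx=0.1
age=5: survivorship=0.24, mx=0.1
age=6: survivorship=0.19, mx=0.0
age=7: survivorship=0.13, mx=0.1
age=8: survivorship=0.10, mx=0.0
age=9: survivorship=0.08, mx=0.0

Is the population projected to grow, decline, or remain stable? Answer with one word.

R0 = Σ lx·mx = 0 + 0.078 + 0.058 + 0.045 + 0.035 + 0.024 + 0 + 0.013 + 0 + 0 = 0.253
R0 < 1, so the population is declining.

declining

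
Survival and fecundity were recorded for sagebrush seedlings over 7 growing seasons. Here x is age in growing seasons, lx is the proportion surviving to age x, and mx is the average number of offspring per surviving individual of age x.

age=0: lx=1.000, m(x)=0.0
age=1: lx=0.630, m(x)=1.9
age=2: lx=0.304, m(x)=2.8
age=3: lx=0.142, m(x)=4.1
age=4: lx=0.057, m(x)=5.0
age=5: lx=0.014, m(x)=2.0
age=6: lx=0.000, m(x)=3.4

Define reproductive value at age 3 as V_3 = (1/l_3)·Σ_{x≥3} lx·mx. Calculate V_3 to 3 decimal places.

6.304

lx·mx for x ≥ 3: 0.5822, 0.285, 0.028, 0 → sum = 0.8952
V_3 = 0.8952 / l_3 = 0.8952 / 0.142 = 6.304225… → 6.304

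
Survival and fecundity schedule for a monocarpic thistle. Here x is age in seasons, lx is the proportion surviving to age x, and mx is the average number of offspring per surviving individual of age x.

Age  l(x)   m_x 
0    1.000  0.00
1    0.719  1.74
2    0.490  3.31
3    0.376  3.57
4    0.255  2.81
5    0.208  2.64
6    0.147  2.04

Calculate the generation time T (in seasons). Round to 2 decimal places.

2.76

lx·mx: 0, 1.25106, 1.6219, 1.34232, 0.71655, 0.54912, 0.29988 → R0 = 5.78083
x·lx·mx: 0, 1.25106, 3.2438, 4.02696, 2.8662, 2.7456, 1.79928 → Σ = 15.9329
T = 15.9329 / 5.78083 = 2.756161… → 2.76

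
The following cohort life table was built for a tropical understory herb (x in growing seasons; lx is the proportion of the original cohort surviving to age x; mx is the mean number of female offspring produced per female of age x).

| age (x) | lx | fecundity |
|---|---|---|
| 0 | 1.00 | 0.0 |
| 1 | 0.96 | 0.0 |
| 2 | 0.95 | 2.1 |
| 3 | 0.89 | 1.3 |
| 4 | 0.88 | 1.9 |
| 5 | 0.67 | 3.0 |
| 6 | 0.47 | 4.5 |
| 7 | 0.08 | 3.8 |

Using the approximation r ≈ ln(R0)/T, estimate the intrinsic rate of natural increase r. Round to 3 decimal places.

0.528

R0 = Σ lx·mx = 0 + 0 + 1.995 + 1.157 + 1.672 + 2.01 + 2.115 + 0.304 = 9.253
Σ x·lx·mx = 39.017; T = 39.017/9.253 = 4.21669…
r ≈ ln(R0)/T = ln(9.253)/4.21669… = 0.52765… → 0.528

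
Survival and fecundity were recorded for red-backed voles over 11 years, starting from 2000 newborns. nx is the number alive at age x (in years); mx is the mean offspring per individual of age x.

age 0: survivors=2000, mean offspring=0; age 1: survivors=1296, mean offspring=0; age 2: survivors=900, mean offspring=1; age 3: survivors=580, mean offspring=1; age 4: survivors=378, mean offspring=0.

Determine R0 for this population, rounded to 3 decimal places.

lx = nx/n0 = nx/2000: 1, 0.648, 0.45, 0.29, 0.189
lx·mx by age: 0, 0, 0.45, 0.29, 0
R0 = Σ lx·mx = 0.74 → 0.740

0.740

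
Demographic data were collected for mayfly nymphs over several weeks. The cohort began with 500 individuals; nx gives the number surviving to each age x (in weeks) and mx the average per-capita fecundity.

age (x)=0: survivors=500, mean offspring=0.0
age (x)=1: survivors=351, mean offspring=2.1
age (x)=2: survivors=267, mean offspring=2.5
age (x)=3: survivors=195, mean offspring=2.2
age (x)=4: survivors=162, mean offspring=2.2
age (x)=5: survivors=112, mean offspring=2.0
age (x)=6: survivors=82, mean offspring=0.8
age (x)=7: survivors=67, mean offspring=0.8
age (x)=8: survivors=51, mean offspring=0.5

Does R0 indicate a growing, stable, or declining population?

growing

lx = nx/n0 = nx/500: 1, 0.702, 0.534, 0.39, 0.324, 0.224, 0.164, 0.134, 0.102
R0 = Σ lx·mx = 0 + 1.4742 + 1.335 + 0.858 + 0.7128 + 0.448 + 0.1312 + 0.1072 + 0.051 = 5.1174
R0 > 1, so the population is growing.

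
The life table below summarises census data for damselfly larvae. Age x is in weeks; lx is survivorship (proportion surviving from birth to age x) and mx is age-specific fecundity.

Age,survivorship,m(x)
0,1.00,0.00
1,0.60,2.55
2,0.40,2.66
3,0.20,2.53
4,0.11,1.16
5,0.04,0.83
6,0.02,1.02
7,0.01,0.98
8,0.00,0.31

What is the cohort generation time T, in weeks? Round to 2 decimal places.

lx·mx: 0, 1.53, 1.064, 0.506, 0.1276, 0.0332, 0.0204, 0.0098, 0 → R0 = 3.291
x·lx·mx: 0, 1.53, 2.128, 1.518, 0.5104, 0.166, 0.1224, 0.0686, 0 → Σ = 6.0434
T = 6.0434 / 3.291 = 1.836342… → 1.84

1.84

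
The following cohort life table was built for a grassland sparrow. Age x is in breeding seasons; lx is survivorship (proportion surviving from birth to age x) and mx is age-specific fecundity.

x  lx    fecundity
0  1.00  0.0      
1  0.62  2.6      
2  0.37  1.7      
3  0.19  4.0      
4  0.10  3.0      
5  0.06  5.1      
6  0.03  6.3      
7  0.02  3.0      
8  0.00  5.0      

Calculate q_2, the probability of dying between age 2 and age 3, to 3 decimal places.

q_2 = (l_2 − l_3) / l_2 = (0.37 − 0.19) / 0.37
     = 0.18 / 0.37 = 0.486486… → 0.486

0.486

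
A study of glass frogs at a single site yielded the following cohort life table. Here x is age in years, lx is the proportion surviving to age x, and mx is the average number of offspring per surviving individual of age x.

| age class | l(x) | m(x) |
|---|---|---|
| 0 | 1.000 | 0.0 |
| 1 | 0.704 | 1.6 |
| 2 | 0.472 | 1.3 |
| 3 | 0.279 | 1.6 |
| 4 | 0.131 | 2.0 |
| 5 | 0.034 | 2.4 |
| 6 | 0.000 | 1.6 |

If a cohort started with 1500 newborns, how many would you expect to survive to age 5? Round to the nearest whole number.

51

Expected survivors = N0 · l_5 = 1500 × 0.034 = 51 → 51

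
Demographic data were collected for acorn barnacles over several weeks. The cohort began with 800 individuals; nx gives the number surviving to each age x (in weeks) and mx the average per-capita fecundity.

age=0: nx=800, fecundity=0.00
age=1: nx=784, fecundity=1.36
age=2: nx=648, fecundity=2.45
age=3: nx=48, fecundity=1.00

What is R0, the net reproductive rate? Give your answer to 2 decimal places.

lx = nx/n0 = nx/800: 1, 0.98, 0.81, 0.06
lx·mx by age: 0, 1.3328, 1.9845, 0.06
R0 = Σ lx·mx = 3.3773 → 3.38

3.38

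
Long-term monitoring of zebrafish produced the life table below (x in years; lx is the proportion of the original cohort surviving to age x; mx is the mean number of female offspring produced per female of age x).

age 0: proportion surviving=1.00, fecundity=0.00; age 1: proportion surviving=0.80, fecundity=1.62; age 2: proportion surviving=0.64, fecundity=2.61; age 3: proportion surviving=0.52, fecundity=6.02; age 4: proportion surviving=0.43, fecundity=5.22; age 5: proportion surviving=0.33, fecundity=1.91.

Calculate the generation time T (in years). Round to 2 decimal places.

lx·mx: 0, 1.296, 1.6704, 3.1304, 2.2446, 0.6303 → R0 = 8.9717
x·lx·mx: 0, 1.296, 3.3408, 9.3912, 8.9784, 3.1515 → Σ = 26.1579
T = 26.1579 / 8.9717 = 2.915601… → 2.92

2.92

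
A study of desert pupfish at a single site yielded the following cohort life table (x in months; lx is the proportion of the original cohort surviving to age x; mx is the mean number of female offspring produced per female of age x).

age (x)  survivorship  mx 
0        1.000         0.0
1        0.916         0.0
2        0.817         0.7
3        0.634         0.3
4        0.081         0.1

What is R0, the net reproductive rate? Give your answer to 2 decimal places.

lx·mx by age: 0, 0, 0.5719, 0.1902, 0.0081
R0 = Σ lx·mx = 0.7702 → 0.77

0.77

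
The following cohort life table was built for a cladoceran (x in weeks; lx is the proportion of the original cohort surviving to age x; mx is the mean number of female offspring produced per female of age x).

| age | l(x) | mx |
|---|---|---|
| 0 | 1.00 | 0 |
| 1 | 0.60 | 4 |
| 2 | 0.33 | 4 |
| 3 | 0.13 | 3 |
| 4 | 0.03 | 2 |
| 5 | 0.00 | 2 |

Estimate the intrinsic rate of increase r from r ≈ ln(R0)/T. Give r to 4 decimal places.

R0 = Σ lx·mx = 0 + 2.4 + 1.32 + 0.39 + 0.06 + 0 = 4.17
Σ x·lx·mx = 6.45; T = 6.45/4.17 = 1.54676…
r ≈ ln(R0)/T = ln(4.17)/1.54676… = 0.923164… → 0.9232

0.9232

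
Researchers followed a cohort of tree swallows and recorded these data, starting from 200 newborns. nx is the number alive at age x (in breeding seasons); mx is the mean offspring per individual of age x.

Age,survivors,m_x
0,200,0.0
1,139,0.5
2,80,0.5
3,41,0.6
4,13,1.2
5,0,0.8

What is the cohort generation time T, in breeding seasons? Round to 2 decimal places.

lx = nx/n0 = nx/200: 1, 0.695, 0.4, 0.205, 0.065, 0
lx·mx: 0, 0.3475, 0.2, 0.123, 0.078, 0 → R0 = 0.7485
x·lx·mx: 0, 0.3475, 0.4, 0.369, 0.312, 0 → Σ = 1.4285
T = 1.4285 / 0.7485 = 1.908484… → 1.91

1.91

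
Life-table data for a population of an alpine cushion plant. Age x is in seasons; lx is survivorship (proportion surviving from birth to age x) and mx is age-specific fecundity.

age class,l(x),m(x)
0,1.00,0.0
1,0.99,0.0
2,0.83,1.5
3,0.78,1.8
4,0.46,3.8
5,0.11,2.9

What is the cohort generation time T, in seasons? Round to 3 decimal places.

3.242

lx·mx: 0, 0, 1.245, 1.404, 1.748, 0.319 → R0 = 4.716
x·lx·mx: 0, 0, 2.49, 4.212, 6.992, 1.595 → Σ = 15.289
T = 15.289 / 4.716 = 3.241942… → 3.242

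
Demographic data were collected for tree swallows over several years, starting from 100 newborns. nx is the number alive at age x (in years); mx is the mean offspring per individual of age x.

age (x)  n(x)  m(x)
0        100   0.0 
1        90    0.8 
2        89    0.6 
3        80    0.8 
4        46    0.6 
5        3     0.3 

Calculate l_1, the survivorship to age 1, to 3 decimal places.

l_1 = n_1/n_0 = 90/100 = 0.9 → 0.900

0.900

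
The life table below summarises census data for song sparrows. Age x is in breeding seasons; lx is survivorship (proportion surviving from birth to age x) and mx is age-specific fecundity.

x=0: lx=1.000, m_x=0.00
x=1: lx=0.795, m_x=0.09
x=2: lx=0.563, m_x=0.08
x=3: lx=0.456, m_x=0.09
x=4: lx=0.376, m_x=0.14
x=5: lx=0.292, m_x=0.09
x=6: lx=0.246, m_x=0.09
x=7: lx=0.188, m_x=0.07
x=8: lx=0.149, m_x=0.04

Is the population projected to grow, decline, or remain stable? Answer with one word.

declining

R0 = Σ lx·mx = 0 + 0.07155 + 0.04504 + 0.04104 + 0.05264 + 0.02628 + 0.02214 + 0.01316 + 0.00596 = 0.27781
R0 < 1, so the population is declining.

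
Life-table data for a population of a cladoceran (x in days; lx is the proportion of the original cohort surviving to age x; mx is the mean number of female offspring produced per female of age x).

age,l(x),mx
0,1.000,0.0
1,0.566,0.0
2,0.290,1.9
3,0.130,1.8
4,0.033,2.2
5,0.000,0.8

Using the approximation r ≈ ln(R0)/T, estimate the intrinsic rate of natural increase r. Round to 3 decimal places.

R0 = Σ lx·mx = 0 + 0 + 0.551 + 0.234 + 0.0726 + 0 = 0.8576
Σ x·lx·mx = 2.0944; T = 2.0944/0.8576 = 2.44216…
r ≈ ln(R0)/T = ln(0.8576)/2.44216… = -0.0629… → -0.063

-0.063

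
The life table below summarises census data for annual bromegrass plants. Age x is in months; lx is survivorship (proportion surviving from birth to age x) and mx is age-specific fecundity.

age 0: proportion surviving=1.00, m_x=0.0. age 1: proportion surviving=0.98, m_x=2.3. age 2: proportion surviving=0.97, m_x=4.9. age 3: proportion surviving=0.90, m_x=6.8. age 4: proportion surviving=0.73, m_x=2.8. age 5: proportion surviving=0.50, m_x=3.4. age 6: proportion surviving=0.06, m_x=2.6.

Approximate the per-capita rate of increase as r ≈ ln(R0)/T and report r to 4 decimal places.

R0 = Σ lx·mx = 0 + 2.254 + 4.753 + 6.12 + 2.044 + 1.7 + 0.156 = 17.027
Σ x·lx·mx = 47.732; T = 47.732/17.027 = 2.80331…
r ≈ ln(R0)/T = ln(17.027)/2.80331… = 1.011232… → 1.0112

1.0112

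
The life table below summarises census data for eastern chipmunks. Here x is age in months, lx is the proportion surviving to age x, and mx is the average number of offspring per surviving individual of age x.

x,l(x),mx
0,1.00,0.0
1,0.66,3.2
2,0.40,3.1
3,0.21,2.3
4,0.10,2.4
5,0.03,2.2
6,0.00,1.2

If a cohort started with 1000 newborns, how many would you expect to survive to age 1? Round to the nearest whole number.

Expected survivors = N0 · l_1 = 1000 × 0.66 = 660 → 660

660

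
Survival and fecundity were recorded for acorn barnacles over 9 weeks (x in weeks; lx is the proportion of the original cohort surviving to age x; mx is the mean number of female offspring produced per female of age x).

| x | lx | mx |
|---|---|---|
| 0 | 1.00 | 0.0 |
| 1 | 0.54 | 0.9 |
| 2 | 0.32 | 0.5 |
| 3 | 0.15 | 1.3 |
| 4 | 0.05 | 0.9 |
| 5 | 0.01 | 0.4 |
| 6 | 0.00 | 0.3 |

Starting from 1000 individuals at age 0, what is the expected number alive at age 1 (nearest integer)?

540

Expected survivors = N0 · l_1 = 1000 × 0.54 = 540 → 540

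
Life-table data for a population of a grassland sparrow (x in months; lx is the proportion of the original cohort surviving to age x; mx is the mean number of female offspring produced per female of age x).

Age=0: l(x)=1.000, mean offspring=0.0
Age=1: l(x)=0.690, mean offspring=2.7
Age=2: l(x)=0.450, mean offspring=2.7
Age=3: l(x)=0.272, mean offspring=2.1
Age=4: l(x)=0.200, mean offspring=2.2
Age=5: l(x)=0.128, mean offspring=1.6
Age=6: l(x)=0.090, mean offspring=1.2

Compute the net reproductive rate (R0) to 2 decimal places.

lx·mx by age: 0, 1.863, 1.215, 0.5712, 0.44, 0.2048, 0.108
R0 = Σ lx·mx = 4.402 → 4.40

4.40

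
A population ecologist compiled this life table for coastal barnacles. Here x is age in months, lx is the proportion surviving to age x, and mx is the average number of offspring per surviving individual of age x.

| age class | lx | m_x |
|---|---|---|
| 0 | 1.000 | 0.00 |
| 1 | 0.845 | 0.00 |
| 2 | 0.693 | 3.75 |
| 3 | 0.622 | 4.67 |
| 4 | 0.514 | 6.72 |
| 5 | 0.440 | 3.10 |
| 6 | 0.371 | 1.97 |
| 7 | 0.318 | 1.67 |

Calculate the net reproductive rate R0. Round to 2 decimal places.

11.58

lx·mx by age: 0, 0, 2.59875, 2.90474, 3.45408, 1.364, 0.73087, 0.53106
R0 = Σ lx·mx = 11.5835 → 11.58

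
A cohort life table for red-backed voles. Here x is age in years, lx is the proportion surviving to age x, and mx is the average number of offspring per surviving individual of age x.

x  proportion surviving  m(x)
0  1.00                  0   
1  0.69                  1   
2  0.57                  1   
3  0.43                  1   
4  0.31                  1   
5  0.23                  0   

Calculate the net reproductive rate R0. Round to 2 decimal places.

lx·mx by age: 0, 0.69, 0.57, 0.43, 0.31, 0
R0 = Σ lx·mx = 2 → 2.00

2.00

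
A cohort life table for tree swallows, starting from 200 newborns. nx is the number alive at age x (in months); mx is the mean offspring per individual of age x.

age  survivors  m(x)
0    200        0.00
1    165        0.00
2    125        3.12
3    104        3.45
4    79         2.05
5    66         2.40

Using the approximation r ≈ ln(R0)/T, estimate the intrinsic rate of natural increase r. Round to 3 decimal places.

0.544

lx = nx/n0 = nx/200: 1, 0.825, 0.625, 0.52, 0.395, 0.33
R0 = Σ lx·mx = 0 + 0 + 1.95 + 1.794 + 0.80975 + 0.792 = 5.34575
Σ x·lx·mx = 16.481; T = 16.481/5.34575 = 3.08301…
r ≈ ln(R0)/T = ln(5.34575)/3.08301… = 0.54372… → 0.544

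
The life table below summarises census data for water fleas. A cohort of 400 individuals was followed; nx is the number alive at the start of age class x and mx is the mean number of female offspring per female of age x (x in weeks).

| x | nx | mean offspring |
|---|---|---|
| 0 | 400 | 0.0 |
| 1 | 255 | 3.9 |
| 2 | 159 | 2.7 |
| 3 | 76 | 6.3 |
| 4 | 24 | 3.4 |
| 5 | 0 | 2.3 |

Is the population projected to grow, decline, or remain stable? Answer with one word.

lx = nx/n0 = nx/400: 1, 0.6375, 0.3975, 0.19, 0.06, 0
R0 = Σ lx·mx = 0 + 2.48625 + 1.07325 + 1.197 + 0.204 + 0 = 4.9605
R0 > 1, so the population is growing.

growing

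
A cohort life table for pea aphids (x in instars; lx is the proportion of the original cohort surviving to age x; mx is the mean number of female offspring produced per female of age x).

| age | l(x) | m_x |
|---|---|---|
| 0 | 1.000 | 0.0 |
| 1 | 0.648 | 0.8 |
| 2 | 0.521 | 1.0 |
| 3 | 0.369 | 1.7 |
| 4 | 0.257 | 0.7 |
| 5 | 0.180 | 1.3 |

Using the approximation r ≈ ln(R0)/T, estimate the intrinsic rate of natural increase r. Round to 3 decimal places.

0.286

R0 = Σ lx·mx = 0 + 0.5184 + 0.521 + 0.6273 + 0.1799 + 0.234 = 2.0806
Σ x·lx·mx = 5.3319; T = 5.3319/2.0806 = 2.56267…
r ≈ ln(R0)/T = ln(2.0806)/2.56267… = 0.2859… → 0.286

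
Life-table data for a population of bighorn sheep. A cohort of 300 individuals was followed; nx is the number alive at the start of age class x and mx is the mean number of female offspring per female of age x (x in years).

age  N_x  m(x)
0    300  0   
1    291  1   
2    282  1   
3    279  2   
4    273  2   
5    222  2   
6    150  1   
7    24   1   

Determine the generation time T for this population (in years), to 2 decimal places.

lx = nx/n0 = nx/300: 1, 0.97, 0.94, 0.93, 0.91, 0.74, 0.5, 0.08
lx·mx: 0, 0.97, 0.94, 1.86, 1.82, 1.48, 0.5, 0.08 → R0 = 7.65
x·lx·mx: 0, 0.97, 1.88, 5.58, 7.28, 7.4, 3, 0.56 → Σ = 26.67
T = 26.67 / 7.65 = 3.486275… → 3.49

3.49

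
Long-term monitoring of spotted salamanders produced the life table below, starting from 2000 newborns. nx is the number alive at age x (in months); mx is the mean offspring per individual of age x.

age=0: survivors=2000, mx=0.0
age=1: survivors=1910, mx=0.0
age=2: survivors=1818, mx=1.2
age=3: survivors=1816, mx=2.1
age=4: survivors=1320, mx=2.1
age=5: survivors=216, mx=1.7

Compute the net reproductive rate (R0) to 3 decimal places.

lx = nx/n0 = nx/2000: 1, 0.955, 0.909, 0.908, 0.66, 0.108
lx·mx by age: 0, 0, 1.0908, 1.9068, 1.386, 0.1836
R0 = Σ lx·mx = 4.5672 → 4.567

4.567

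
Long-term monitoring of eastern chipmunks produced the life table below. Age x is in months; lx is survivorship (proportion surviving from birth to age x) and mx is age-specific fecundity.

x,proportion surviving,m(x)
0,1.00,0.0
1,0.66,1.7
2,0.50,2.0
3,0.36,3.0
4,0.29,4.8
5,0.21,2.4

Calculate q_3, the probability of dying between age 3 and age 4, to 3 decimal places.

q_3 = (l_3 − l_4) / l_3 = (0.36 − 0.29) / 0.36
     = 0.07 / 0.36 = 0.194444… → 0.194

0.194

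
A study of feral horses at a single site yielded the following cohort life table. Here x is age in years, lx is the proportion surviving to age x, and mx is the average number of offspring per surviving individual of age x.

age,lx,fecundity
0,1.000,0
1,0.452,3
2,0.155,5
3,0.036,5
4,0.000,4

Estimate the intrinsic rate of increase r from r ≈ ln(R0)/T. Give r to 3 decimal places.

0.562

R0 = Σ lx·mx = 0 + 1.356 + 0.775 + 0.18 + 0 = 2.311
Σ x·lx·mx = 3.446; T = 3.446/2.311 = 1.49113…
r ≈ ln(R0)/T = ln(2.311)/1.49113… = 0.56178… → 0.562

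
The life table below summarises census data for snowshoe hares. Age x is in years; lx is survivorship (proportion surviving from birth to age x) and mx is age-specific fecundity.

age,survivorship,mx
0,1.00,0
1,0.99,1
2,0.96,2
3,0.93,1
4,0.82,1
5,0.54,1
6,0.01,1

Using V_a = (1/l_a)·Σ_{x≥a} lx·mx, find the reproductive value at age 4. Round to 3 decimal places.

lx·mx for x ≥ 4: 0.82, 0.54, 0.01 → sum = 1.37
V_4 = 1.37 / l_4 = 1.37 / 0.82 = 1.670732… → 1.671

1.671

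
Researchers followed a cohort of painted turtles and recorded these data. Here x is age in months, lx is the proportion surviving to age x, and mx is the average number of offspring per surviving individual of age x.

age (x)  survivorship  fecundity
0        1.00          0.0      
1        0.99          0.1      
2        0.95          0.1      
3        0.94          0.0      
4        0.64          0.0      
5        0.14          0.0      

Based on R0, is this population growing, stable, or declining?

R0 = Σ lx·mx = 0 + 0.099 + 0.095 + 0 + 0 + 0 = 0.194
R0 < 1, so the population is declining.

declining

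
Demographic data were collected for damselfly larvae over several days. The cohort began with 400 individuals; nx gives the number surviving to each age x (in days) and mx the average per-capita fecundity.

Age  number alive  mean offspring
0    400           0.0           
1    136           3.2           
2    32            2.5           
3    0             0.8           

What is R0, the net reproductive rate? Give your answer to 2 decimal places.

lx = nx/n0 = nx/400: 1, 0.34, 0.08, 0
lx·mx by age: 0, 1.088, 0.2, 0
R0 = Σ lx·mx = 1.288 → 1.29

1.29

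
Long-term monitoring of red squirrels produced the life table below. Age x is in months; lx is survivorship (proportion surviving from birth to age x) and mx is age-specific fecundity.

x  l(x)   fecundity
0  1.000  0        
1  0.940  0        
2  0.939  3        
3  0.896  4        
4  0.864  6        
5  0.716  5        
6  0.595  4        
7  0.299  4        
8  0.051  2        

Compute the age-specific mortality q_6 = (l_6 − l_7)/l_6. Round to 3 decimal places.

q_6 = (l_6 − l_7) / l_6 = (0.595 − 0.299) / 0.595
     = 0.296 / 0.595 = 0.497479… → 0.497

0.497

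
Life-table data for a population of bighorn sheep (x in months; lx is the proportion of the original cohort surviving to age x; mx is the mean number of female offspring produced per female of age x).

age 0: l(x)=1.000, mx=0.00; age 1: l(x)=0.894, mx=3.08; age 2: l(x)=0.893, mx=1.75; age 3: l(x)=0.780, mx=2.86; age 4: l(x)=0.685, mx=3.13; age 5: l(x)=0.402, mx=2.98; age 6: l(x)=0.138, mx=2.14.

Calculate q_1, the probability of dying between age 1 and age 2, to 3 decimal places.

q_1 = (l_1 − l_2) / l_1 = (0.894 − 0.893) / 0.894
     = 0.001 / 0.894 = 0.001119… → 0.001

0.001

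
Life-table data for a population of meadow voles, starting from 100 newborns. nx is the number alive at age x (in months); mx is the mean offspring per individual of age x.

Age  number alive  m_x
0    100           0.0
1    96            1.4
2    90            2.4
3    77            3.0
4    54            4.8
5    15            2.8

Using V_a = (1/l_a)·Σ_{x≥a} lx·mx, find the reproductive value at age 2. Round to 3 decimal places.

8.313

lx = nx/n0 = nx/100: 1, 0.96, 0.9, 0.77, 0.54, 0.15
lx·mx for x ≥ 2: 2.16, 2.31, 2.592, 0.42 → sum = 7.482
V_2 = 7.482 / l_2 = 7.482 / 0.9 = 8.313333… → 8.313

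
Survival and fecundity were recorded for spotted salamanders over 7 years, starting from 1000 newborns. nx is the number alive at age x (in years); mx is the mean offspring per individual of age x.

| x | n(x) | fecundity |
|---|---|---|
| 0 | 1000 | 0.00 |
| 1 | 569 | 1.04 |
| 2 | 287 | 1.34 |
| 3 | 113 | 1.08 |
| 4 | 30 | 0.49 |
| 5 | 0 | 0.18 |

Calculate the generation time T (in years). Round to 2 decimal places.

1.60

lx = nx/n0 = nx/1000: 1, 0.569, 0.287, 0.113, 0.03, 0
lx·mx: 0, 0.59176, 0.38458, 0.12204, 0.0147, 0 → R0 = 1.11308
x·lx·mx: 0, 0.59176, 0.76916, 0.36612, 0.0588, 0 → Σ = 1.78584
T = 1.78584 / 1.11308 = 1.604413… → 1.60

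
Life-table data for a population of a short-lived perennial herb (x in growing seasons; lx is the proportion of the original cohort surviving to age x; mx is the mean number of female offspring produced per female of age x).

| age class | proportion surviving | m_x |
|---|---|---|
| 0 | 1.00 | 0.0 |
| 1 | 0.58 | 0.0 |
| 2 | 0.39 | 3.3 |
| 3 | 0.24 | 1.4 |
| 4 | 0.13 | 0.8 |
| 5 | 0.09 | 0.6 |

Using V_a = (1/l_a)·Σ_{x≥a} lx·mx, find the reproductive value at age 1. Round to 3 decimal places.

3.071

lx·mx for x ≥ 1: 0, 1.287, 0.336, 0.104, 0.054 → sum = 1.781
V_1 = 1.781 / l_1 = 1.781 / 0.58 = 3.07069… → 3.071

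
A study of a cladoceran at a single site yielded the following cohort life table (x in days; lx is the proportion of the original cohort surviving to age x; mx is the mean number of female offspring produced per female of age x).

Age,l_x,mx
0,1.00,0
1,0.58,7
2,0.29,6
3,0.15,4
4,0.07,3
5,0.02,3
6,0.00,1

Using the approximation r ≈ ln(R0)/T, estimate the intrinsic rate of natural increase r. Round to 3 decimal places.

1.208

R0 = Σ lx·mx = 0 + 4.06 + 1.74 + 0.6 + 0.21 + 0.06 + 0 = 6.67
Σ x·lx·mx = 10.48; T = 10.48/6.67 = 1.57121…
r ≈ ln(R0)/T = ln(6.67)/1.57121… = 1.20774… → 1.208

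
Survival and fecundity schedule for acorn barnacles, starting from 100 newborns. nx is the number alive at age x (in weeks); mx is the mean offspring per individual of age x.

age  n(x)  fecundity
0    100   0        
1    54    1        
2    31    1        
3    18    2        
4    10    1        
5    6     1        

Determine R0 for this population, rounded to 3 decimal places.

1.370

lx = nx/n0 = nx/100: 1, 0.54, 0.31, 0.18, 0.1, 0.06
lx·mx by age: 0, 0.54, 0.31, 0.36, 0.1, 0.06
R0 = Σ lx·mx = 1.37 → 1.370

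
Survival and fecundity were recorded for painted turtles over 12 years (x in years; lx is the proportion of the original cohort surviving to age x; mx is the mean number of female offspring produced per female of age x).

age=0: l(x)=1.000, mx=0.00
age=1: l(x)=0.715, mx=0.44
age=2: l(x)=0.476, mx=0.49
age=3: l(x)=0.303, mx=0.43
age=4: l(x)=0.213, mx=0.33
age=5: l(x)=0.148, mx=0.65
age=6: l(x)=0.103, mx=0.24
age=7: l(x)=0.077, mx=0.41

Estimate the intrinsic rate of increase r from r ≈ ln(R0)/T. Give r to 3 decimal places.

-0.041

R0 = Σ lx·mx = 0 + 0.3146 + 0.23324 + 0.13029 + 0.07029 + 0.0962 + 0.02472 + 0.03157 = 0.90091
Σ x·lx·mx = 2.30342; T = 2.30342/0.90091 = 2.55677…
r ≈ ln(R0)/T = ln(0.90091)/2.55677… = -0.04081… → -0.041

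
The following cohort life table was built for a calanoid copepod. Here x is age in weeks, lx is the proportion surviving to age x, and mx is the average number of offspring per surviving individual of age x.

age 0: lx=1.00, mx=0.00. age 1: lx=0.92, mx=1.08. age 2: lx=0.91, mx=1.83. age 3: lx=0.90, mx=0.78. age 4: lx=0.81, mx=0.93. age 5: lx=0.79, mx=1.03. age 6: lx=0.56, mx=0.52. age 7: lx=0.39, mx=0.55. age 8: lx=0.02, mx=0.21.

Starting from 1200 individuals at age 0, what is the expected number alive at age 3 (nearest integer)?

Expected survivors = N0 · l_3 = 1200 × 0.90 = 1080 → 1080

1080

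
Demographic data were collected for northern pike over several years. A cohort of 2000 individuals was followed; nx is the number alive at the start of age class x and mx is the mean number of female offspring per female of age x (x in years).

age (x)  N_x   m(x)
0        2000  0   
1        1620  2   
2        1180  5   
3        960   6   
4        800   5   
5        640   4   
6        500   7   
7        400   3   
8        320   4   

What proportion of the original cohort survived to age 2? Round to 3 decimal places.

0.590

l_2 = n_2/n_0 = 1180/2000 = 0.59 → 0.590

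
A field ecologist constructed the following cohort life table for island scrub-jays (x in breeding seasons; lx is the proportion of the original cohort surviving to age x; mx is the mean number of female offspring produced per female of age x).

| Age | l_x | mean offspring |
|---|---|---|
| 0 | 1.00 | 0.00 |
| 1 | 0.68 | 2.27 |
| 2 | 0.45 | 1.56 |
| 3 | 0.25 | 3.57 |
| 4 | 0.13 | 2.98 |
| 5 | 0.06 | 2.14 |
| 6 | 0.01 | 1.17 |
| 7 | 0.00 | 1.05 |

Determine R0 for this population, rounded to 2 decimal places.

3.67

lx·mx by age: 0, 1.5436, 0.702, 0.8925, 0.3874, 0.1284, 0.0117, 0
R0 = Σ lx·mx = 3.6656 → 3.67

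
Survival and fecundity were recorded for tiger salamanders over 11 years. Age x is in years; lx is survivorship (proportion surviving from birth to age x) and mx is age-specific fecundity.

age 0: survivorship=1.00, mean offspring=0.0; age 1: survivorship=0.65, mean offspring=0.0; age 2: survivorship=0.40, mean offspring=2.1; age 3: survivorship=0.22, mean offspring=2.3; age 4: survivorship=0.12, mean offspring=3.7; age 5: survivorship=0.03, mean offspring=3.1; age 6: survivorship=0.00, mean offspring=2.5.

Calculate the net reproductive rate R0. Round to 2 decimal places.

1.88

lx·mx by age: 0, 0, 0.84, 0.506, 0.444, 0.093, 0
R0 = Σ lx·mx = 1.883 → 1.88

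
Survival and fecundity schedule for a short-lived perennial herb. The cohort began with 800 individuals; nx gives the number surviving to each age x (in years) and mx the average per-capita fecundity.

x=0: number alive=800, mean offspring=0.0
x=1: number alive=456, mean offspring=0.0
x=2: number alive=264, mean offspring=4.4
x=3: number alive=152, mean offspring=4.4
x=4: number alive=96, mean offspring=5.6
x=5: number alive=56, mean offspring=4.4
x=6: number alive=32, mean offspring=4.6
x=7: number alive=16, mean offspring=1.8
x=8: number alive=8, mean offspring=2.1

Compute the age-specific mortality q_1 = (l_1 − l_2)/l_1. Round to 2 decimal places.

0.42

lx = nx/n0 = nx/800: 1, 0.57, 0.33, 0.19, 0.12, 0.07, 0.04, 0.02, 0.01
q_1 = (l_1 − l_2) / l_1 = (0.57 − 0.33) / 0.57
     = 0.24 / 0.57 = 0.421053… → 0.42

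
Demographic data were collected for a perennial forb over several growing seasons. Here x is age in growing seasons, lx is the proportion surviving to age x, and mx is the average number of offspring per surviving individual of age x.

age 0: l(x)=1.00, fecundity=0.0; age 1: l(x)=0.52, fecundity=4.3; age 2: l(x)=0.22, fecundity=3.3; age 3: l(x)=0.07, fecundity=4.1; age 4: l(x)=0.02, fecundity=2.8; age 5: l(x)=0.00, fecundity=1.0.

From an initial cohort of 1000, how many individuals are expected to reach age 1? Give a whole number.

Expected survivors = N0 · l_1 = 1000 × 0.52 = 520 → 520

520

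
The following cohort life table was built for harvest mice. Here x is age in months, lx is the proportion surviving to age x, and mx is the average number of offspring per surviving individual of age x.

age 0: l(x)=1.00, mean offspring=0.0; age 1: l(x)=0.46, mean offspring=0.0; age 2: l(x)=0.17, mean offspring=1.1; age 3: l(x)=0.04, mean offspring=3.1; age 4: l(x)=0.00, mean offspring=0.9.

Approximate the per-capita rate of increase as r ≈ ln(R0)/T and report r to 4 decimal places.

-0.4869

R0 = Σ lx·mx = 0 + 0 + 0.187 + 0.124 + 0 = 0.311
Σ x·lx·mx = 0.746; T = 0.746/0.311 = 2.39871…
r ≈ ln(R0)/T = ln(0.311)/2.39871… = -0.486912… → -0.4869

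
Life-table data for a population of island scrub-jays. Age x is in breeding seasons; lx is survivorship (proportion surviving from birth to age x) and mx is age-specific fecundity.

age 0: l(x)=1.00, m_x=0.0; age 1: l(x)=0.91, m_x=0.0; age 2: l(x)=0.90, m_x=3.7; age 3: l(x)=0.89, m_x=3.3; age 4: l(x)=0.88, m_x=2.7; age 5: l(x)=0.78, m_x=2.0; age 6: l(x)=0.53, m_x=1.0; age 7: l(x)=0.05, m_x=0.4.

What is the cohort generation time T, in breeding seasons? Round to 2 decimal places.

3.36

lx·mx: 0, 0, 3.33, 2.937, 2.376, 1.56, 0.53, 0.02 → R0 = 10.753
x·lx·mx: 0, 0, 6.66, 8.811, 9.504, 7.8, 3.18, 0.14 → Σ = 36.095
T = 36.095 / 10.753 = 3.356738… → 3.36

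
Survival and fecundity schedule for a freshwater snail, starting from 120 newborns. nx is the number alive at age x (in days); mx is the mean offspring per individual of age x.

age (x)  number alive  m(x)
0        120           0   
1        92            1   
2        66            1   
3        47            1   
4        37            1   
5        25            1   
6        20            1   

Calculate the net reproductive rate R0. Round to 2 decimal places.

2.39

lx = nx/n0 = nx/120: 1, 0.76667…, 0.55, 0.39167…, 0.30833…, 0.20833…, 0.16667…
lx·mx by age: 0, 0.766667…, 0.55, 0.391667…, 0.308333…, 0.208333…, 0.166667…
R0 = Σ lx·mx = 2.391667… → 2.39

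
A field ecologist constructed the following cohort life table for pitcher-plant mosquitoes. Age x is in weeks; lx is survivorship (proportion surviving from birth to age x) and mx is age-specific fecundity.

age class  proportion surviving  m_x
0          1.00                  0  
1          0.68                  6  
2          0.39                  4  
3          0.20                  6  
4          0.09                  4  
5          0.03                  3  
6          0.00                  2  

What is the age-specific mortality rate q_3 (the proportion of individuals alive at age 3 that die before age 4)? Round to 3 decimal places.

q_3 = (l_3 − l_4) / l_3 = (0.2 − 0.09) / 0.2
     = 0.11 / 0.2 = 0.55 → 0.550

0.550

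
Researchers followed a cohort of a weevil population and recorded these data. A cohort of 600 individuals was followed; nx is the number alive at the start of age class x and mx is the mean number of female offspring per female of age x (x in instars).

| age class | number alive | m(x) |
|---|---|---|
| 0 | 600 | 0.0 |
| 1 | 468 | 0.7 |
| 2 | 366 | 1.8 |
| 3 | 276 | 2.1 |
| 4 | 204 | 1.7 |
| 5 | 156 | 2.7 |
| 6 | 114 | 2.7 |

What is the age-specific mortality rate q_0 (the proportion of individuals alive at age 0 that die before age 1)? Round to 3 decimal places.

lx = nx/n0 = nx/600: 1, 0.78, 0.61, 0.46, 0.34, 0.26, 0.19
q_0 = (l_0 − l_1) / l_0 = (1 − 0.78) / 1
     = 0.22 / 1 = 0.22 → 0.220

0.220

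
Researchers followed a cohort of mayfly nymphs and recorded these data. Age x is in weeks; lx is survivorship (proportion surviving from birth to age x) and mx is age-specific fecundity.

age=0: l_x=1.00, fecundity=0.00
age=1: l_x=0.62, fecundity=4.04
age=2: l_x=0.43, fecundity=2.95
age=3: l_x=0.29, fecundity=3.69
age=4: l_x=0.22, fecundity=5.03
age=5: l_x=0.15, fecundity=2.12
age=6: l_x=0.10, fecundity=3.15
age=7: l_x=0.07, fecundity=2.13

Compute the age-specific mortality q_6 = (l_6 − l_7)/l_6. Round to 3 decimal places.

0.300

q_6 = (l_6 − l_7) / l_6 = (0.1 − 0.07) / 0.1
     = 0.03 / 0.1 = 0.3 → 0.300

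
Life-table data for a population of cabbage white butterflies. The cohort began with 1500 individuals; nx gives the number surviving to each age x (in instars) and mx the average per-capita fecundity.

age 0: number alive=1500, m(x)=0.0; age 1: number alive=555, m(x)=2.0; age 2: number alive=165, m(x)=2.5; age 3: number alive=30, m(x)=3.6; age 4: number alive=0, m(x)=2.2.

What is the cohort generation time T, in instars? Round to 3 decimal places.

1.385

lx = nx/n0 = nx/1500: 1, 0.37, 0.11, 0.02, 0
lx·mx: 0, 0.74, 0.275, 0.072, 0 → R0 = 1.087
x·lx·mx: 0, 0.74, 0.55, 0.216, 0 → Σ = 1.506
T = 1.506 / 1.087 = 1.385465… → 1.385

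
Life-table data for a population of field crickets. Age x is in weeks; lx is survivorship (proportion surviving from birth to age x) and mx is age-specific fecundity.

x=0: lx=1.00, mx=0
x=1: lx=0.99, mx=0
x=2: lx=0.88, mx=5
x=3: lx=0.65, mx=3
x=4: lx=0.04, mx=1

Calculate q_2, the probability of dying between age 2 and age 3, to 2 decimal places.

q_2 = (l_2 − l_3) / l_2 = (0.88 − 0.65) / 0.88
     = 0.23 / 0.88 = 0.261364… → 0.26

0.26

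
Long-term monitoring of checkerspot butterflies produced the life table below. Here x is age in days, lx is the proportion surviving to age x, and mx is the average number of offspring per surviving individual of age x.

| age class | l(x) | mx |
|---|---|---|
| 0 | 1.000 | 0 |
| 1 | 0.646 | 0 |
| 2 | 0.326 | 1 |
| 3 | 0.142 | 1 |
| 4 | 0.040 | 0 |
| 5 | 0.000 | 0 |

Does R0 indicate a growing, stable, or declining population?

declining

R0 = Σ lx·mx = 0 + 0 + 0.326 + 0.142 + 0 + 0 = 0.468
R0 < 1, so the population is declining.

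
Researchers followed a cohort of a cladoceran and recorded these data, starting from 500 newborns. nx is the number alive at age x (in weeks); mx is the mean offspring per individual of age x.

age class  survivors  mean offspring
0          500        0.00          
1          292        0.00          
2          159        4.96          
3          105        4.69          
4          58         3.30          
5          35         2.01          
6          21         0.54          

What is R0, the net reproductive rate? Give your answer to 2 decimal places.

lx = nx/n0 = nx/500: 1, 0.584, 0.318, 0.21, 0.116, 0.07, 0.042
lx·mx by age: 0, 0, 1.57728, 0.9849, 0.3828, 0.1407, 0.02268
R0 = Σ lx·mx = 3.10836 → 3.11

3.11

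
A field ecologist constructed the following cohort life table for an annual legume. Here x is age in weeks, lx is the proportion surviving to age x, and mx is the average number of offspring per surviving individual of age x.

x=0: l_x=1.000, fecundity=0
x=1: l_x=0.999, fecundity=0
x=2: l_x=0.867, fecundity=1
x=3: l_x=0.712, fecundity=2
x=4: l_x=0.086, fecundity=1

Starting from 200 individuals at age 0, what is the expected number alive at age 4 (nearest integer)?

17

Expected survivors = N0 · l_4 = 200 × 0.086 = 17.2 → 17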